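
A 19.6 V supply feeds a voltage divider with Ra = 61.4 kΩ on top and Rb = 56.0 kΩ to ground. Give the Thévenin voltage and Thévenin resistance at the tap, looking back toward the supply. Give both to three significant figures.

V_th = 9.35 V, R_th = 29.3 kΩ

V_th is the open-circuit tap voltage: 19.6 × 56.0/(61.4 + 56.0) = 9.35 V.
With the supply zeroed, Ra and Rb appear in parallel from the tap: R_th = Ra‖Rb = (61.4 × 56.0)/117.4 = 29.3 kΩ.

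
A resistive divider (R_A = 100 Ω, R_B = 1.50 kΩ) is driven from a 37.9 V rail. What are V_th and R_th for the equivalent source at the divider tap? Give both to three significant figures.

V_th = 35.5 V, R_th = 93.8 Ω

V_th is the open-circuit tap voltage: 37.9 × 1500/(100 + 1500) = 35.5 V.
With the supply zeroed, R_A and R_B appear in parallel from the tap: R_th = R_A‖R_B = (100 × 1500)/1600 = 93.8 Ω.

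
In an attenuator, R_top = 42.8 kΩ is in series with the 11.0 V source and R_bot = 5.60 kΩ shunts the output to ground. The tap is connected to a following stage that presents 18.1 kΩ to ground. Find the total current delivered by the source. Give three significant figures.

R_bot‖R_L = 4.277 kΩ, so the source sees R_top + R_bot‖R_L = 47.08 kΩ.
I = 11.0 V / 47.08 kΩ = 0.234 mA.

I ≈ 0.234 mA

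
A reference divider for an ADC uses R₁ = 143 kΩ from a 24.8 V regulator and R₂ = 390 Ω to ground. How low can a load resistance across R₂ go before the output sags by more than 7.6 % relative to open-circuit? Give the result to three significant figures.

R_L(min) ≈ 4.73 kΩ

Output resistance R_th = R₁‖R₂ = (143000 × 390)/143400 = 388.9 Ω.
The fractional drop is R_th/(R_th + R_L); requiring this ≤ 0.0760 gives R_L ≥ R_th(1/0.0760 − 1) = 388.9 × 12.16 = 4.73 kΩ.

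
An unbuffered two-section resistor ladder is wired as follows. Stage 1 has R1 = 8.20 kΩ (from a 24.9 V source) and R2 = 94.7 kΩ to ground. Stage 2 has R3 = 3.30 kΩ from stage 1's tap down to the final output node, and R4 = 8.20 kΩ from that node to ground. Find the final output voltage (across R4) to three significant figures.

V_out ≈ 9.87 V

Stage 2 presents R3+R4 = 11.50 kΩ as a load on stage 1's tap.
Stage 1's lower leg becomes R2‖(R3+R4) = 10.25 kΩ, so V_mid = 24.9 × 10.25/18.45 = 13.84 V.
Stage 2 is itself unloaded: V_out = V_mid × R4/(R3+R4) = 13.84 × 8.20/11.50 = 9.87 V.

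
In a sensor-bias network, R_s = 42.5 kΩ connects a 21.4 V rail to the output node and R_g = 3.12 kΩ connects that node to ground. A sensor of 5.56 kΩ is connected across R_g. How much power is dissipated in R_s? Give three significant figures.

P ≈ 9.83 mW

Total resistance from the source is R_s + (R_g‖R_L) = 44.50 kΩ, so I = 21.4/44.50 kΩ = 0.4809 mA.
P = I²·R_s = (0.4809 mA)² × 42.5 kΩ = 9.83 mW.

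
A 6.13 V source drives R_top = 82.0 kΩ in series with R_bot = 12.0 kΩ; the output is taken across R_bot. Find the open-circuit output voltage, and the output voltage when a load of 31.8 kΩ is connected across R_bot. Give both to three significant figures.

Open-circuit: V = 6.13 × 12.0/(82.0 + 12.0) = 0.783 V.
With the load, R_bot becomes R_bot‖R_L = 8.712 kΩ, so V = 6.13 × 8.712/90.71 = 0.589 V.

Unloaded: 0.783 V; loaded: 0.589 V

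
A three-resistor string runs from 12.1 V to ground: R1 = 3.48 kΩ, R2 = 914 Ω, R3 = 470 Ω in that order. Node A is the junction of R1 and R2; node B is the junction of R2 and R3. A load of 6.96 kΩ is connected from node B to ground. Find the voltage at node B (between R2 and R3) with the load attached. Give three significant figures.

V ≈ 1.10 V

At node B, R3 is in parallel with the load: R3‖R_L = 440.3 Ω.
Below node A the resistance is R2 + (R3‖R_L) = 1354 Ω, so V_A = 12.1 × 1354/4834 = 3.390 V.
Then V_B = V_A × (R3‖R_L)/(R2 + R3‖R_L) = 3.390 × 440.3/1354 = 1.10 V.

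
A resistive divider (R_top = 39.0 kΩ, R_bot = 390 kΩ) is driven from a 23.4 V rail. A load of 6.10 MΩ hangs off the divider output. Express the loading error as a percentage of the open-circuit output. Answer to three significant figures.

0.578 %

The divider's output (Thévenin) resistance is R_top‖R_bot = 35.45 kΩ.
Fractional drop under load = R_th/(R_th + R_L) = 35.45 / (35.45 + 6100) = 0.005779.
So the output falls by 0.578 %.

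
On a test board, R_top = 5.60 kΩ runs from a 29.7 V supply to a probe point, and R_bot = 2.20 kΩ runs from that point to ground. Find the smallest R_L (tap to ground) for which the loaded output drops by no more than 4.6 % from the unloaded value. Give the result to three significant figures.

R_L(min) ≈ 32.8 kΩ

Output resistance R_th = R_top‖R_bot = (5.60 × 2.20)/7.800 = 1.579 kΩ.
The fractional drop is R_th/(R_th + R_L); requiring this ≤ 0.0460 gives R_L ≥ R_th(1/0.0460 − 1) = 1.579 × 20.74 = 32.8 kΩ.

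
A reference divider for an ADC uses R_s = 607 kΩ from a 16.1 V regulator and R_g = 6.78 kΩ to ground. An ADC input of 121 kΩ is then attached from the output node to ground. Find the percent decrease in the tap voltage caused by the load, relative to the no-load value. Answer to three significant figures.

The divider's output (Thévenin) resistance is R_s‖R_g = 6.705 kΩ.
Fractional drop under load = R_th/(R_th + R_L) = 6.705 / (6.705 + 121) = 0.05250.
So the output falls by 5.25 %.

5.25 %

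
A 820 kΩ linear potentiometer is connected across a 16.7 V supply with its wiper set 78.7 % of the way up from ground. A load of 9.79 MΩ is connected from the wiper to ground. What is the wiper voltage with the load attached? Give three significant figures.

V ≈ 13.0 V

The wiper splits the pot into (1−α)R = 174.7 kΩ above and αR = 645.3 kΩ below.
Lower section ‖ load = 605.4 kΩ.
V_wiper = 16.7 × 605.4/(174.7 + 605.4) = 13.0 V.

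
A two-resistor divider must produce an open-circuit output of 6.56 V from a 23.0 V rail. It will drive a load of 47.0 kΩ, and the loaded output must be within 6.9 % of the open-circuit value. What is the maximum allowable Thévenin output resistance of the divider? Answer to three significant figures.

Loading drop = R_th/(R_th + R_L) ≤ 0.0690, so R_th ≤ R_L · ε/(1−ε) = 47.0 kΩ × 0.0690/0.9310 = 3.48 kΩ.

R_th ≤ 3.48 kΩ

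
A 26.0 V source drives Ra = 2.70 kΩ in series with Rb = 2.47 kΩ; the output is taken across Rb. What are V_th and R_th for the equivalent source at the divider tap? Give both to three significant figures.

V_th is the open-circuit tap voltage: 26.0 × 2.47/(2.70 + 2.47) = 12.4 V.
With the supply zeroed, Ra and Rb appear in parallel from the tap: R_th = Ra‖Rb = (2.70 × 2.47)/5.170 = 1.29 kΩ.

V_th = 12.4 V, R_th = 1.29 kΩ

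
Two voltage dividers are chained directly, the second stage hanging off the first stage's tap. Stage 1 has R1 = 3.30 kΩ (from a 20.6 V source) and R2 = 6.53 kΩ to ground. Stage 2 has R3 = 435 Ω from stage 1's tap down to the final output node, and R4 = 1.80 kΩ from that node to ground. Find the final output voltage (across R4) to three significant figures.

Stage 2 presents R3+R4 = 2235 Ω as a load on stage 1's tap.
Stage 1's lower leg becomes R2‖(R3+R4) = 1665 Ω, so V_mid = 20.6 × 1665/4965 = 6.908 V.
Stage 2 is itself unloaded: V_out = V_mid × R4/(R3+R4) = 6.908 × 1800/2235 = 5.56 V.

V_out ≈ 5.56 V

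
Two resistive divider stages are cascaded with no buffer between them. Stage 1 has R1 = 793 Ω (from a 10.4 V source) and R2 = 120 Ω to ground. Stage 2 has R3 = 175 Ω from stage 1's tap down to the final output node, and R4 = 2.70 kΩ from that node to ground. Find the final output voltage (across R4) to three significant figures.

V_out ≈ 1.24 V

Stage 2 presents R3+R4 = 2875 Ω as a load on stage 1's tap.
Stage 1's lower leg becomes R2‖(R3+R4) = 115.2 Ω, so V_mid = 10.4 × 115.2/908.2 = 1.319 V.
Stage 2 is itself unloaded: V_out = V_mid × R4/(R3+R4) = 1.319 × 2700/2875 = 1.24 V.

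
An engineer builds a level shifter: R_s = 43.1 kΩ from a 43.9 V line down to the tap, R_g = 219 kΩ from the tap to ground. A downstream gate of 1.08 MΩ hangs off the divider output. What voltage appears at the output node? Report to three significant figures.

The load sits in parallel with R_g: R_g‖R_L = (219 × 1080) / (219 + 1080) = 182.1 kΩ.
V_out = 43.9 × 182.1 / (43.1 + 182.1) = 43.9 × 182.1/225.2 = 35.5 V.

V_out ≈ 35.5 V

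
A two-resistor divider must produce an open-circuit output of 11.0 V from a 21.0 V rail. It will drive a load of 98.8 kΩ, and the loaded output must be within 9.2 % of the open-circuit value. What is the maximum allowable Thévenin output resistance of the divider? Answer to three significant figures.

R_th ≤ 10.0 kΩ

Loading drop = R_th/(R_th + R_L) ≤ 0.0920, so R_th ≤ R_L · ε/(1−ε) = 98.8 kΩ × 0.0920/0.9080 = 10.0 kΩ.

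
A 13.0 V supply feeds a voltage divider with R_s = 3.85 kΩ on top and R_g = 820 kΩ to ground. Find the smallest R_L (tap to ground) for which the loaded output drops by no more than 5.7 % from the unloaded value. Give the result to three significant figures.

Output resistance R_th = R_s‖R_g = (3.85 × 820)/823.9 = 3.832 kΩ.
The fractional drop is R_th/(R_th + R_L); requiring this ≤ 0.0570 gives R_L ≥ R_th(1/0.0570 − 1) = 3.832 × 16.54 = 63.4 kΩ.

R_L(min) ≈ 63.4 kΩ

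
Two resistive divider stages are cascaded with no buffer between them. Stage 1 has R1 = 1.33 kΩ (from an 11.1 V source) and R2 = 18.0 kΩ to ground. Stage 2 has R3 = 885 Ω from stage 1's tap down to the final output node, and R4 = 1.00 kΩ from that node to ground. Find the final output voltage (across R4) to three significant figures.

V_out ≈ 3.31 V

Stage 2 presents R3+R4 = 1885 Ω as a load on stage 1's tap.
Stage 1's lower leg becomes R2‖(R3+R4) = 1706 Ω, so V_mid = 11.1 × 1706/3036 = 6.238 V.
Stage 2 is itself unloaded: V_out = V_mid × R4/(R3+R4) = 6.238 × 1000/1885 = 3.31 V.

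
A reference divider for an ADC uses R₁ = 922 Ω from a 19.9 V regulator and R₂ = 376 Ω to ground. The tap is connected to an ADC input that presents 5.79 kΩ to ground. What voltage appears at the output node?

The load sits in parallel with R₂: R₂‖R_L = (376 × 5790) / (376 + 5790) = 353.1 Ω.
V_out = 19.9 × 353.1 / (922 + 353.1) = 19.9 × 353.1/1275 = 5.51 V.

V_out ≈ 5.51 V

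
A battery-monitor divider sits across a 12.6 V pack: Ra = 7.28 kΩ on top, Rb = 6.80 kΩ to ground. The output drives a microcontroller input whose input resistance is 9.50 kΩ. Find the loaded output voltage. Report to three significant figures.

The load sits in parallel with Rb: Rb‖R_L = (6.80 × 9.50) / (6.80 + 9.50) = 3.963 kΩ.
V_out = 12.6 × 3.963 / (7.28 + 3.963) = 12.6 × 3.963/11.24 = 4.44 V.
(Unloaded it would have been 6.09 V.)

V_out ≈ 4.44 V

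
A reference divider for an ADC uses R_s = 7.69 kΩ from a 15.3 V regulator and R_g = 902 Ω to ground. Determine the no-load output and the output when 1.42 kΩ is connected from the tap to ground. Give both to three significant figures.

Open-circuit: V = 15.3 × 902/(7690 + 902) = 1.61 V.
With the load, R_g becomes R_g‖R_L = 551.6 Ω, so V = 15.3 × 551.6/8242 = 1.02 V.

Unloaded: 1.61 V; loaded: 1.02 V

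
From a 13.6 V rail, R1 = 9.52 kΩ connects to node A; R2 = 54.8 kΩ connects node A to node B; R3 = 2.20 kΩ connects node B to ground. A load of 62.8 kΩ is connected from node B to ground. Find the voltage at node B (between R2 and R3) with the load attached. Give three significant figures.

At node B, R3 is in parallel with the load: R3‖R_L = 2.126 kΩ.
Below node A the resistance is R2 + (R3‖R_L) = 56.93 kΩ, so V_A = 13.6 × 56.93/66.45 = 11.65 V.
Then V_B = V_A × (R3‖R_L)/(R2 + R3‖R_L) = 11.65 × 2.126/56.93 = 0.435 V.

V ≈ 0.435 V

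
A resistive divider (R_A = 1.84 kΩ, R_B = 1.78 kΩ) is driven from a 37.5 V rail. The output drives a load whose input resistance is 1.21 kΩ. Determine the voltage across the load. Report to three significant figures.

The load sits in parallel with R_B: R_B‖R_L = (1.78 × 1.21) / (1.78 + 1.21) = 0.7203 kΩ.
V_out = 37.5 × 0.7203 / (1.84 + 0.7203) = 37.5 × 0.7203/2.560 = 10.6 V.

V_out ≈ 10.6 V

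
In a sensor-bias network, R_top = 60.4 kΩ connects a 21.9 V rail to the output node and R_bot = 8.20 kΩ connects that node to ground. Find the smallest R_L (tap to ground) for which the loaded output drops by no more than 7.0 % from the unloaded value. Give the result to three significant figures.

R_L(min) ≈ 95.9 kΩ

Output resistance R_th = R_top‖R_bot = (60.4 × 8.20)/68.60 = 7.220 kΩ.
The fractional drop is R_th/(R_th + R_L); requiring this ≤ 0.0700 gives R_L ≥ R_th(1/0.0700 − 1) = 7.220 × 13.29 = 95.9 kΩ.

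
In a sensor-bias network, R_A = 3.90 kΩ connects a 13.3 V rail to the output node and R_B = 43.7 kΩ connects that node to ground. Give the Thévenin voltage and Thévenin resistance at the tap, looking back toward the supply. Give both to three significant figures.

V_th = 12.2 V, R_th = 3.58 kΩ

V_th is the open-circuit tap voltage: 13.3 × 43.7/(3.90 + 43.7) = 12.2 V.
With the supply zeroed, R_A and R_B appear in parallel from the tap: R_th = R_A‖R_B = (3.90 × 43.7)/47.60 = 3.58 kΩ.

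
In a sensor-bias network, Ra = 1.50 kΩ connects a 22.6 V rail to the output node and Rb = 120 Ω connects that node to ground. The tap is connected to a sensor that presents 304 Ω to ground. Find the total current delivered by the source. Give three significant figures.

I ≈ 14.2 mA

Rb‖R_L = 86.04 Ω, so the source sees Ra + Rb‖R_L = 1586 Ω.
I = 22.6 V / 1586 Ω = 14.2 mA.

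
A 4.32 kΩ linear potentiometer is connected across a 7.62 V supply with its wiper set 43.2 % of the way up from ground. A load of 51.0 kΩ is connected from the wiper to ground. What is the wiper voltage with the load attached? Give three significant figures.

The wiper splits the pot into (1−α)R = 2.454 kΩ above and αR = 1.866 kΩ below.
Lower section ‖ load = 1.800 kΩ.
V_wiper = 7.62 × 1.800/(2.454 + 1.800) = 3.22 V.

V ≈ 3.22 V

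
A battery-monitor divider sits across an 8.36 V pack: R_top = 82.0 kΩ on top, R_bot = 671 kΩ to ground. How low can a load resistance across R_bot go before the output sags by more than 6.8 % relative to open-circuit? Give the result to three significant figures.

Output resistance R_th = R_top‖R_bot = (82.0 × 671)/753.0 = 73.07 kΩ.
The fractional drop is R_th/(R_th + R_L); requiring this ≤ 0.0680 gives R_L ≥ R_th(1/0.0680 − 1) = 73.07 × 13.71 = 1.00 MΩ.

R_L(min) ≈ 1.00 MΩ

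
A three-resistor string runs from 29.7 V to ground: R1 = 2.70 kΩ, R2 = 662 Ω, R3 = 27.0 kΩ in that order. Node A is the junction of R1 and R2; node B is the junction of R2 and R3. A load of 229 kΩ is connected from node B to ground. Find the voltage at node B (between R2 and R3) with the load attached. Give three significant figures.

V ≈ 26.1 V

At node B, R3 is in parallel with the load: R3‖R_L = 24150 Ω.
Below node A the resistance is R2 + (R3‖R_L) = 24810 Ω, so V_A = 29.7 × 24810/27510 = 26.79 V.
Then V_B = V_A × (R3‖R_L)/(R2 + R3‖R_L) = 26.79 × 24150/24810 = 26.1 V.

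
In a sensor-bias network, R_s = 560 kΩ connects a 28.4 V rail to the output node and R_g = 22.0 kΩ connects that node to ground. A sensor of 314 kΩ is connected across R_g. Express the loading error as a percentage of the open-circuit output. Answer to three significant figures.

The divider's output (Thévenin) resistance is R_s‖R_g = 21.17 kΩ.
Fractional drop under load = R_th/(R_th + R_L) = 21.17 / (21.17 + 314) = 0.06316.
So the output falls by 6.32 %.

6.32 %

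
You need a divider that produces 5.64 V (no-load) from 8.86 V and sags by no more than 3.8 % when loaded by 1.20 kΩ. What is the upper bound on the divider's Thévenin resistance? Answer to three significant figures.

Loading drop = R_th/(R_th + R_L) ≤ 0.0380, so R_th ≤ R_L · ε/(1−ε) = 1.20 kΩ × 0.0380/0.9620 = 47.4 Ω.
(Any R1, R2 with R2/(R1+R2) = 0.637 and R1‖R2 ≤ 47.4 Ω will meet the spec.)

R_th ≤ 47.4 Ω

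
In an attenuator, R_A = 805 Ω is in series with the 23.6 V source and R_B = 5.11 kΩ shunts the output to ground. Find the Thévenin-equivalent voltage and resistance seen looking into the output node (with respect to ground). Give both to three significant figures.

V_th is the open-circuit tap voltage: 23.6 × 5110/(805 + 5110) = 20.4 V.
With the supply zeroed, R_A and R_B appear in parallel from the tap: R_th = R_A‖R_B = (805 × 5110)/5915 = 695 Ω.

V_th = 20.4 V, R_th = 695 Ω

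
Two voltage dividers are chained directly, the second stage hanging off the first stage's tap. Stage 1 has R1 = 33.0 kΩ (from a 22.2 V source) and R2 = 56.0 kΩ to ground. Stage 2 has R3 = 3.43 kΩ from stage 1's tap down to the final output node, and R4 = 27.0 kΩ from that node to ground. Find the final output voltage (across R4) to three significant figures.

V_out ≈ 7.37 V

Stage 2 presents R3+R4 = 30.43 kΩ as a load on stage 1's tap.
Stage 1's lower leg becomes R2‖(R3+R4) = 19.72 kΩ, so V_mid = 22.2 × 19.72/52.72 = 8.303 V.
Stage 2 is itself unloaded: V_out = V_mid × R4/(R3+R4) = 8.303 × 27.0/30.43 = 7.37 V.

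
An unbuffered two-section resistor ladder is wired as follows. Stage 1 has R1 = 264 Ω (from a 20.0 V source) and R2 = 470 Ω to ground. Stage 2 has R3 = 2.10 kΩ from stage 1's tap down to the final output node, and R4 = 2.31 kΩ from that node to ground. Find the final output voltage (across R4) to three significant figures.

Stage 2 presents R3+R4 = 4410 Ω as a load on stage 1's tap.
Stage 1's lower leg becomes R2‖(R3+R4) = 424.7 Ω, so V_mid = 20.0 × 424.7/688.7 = 12.33 V.
Stage 2 is itself unloaded: V_out = V_mid × R4/(R3+R4) = 12.33 × 2310/4410 = 6.46 V.

V_out ≈ 6.46 V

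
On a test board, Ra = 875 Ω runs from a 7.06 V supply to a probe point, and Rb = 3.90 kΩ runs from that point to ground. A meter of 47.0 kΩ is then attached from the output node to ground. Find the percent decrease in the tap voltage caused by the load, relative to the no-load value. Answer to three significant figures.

1.50 %

The divider's output (Thévenin) resistance is Ra‖Rb = 714.7 Ω.
Fractional drop under load = R_th/(R_th + R_L) = 714.7 / (714.7 + 47000) = 0.01498.
So the output falls by 1.50 %.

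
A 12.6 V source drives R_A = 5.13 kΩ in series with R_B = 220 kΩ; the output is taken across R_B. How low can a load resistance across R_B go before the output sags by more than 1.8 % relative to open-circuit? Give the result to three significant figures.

R_L(min) ≈ 273 kΩ

Output resistance R_th = R_A‖R_B = (5.13 × 220)/225.1 = 5.013 kΩ.
The fractional drop is R_th/(R_th + R_L); requiring this ≤ 0.0180 gives R_L ≥ R_th(1/0.0180 − 1) = 5.013 × 54.56 = 273 kΩ.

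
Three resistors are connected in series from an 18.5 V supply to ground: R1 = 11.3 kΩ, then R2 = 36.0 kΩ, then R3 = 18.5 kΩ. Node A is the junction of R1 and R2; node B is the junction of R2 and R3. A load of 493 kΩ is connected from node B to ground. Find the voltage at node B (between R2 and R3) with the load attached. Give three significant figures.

V ≈ 5.06 V

At node B, R3 is in parallel with the load: R3‖R_L = 17.83 kΩ.
Below node A the resistance is R2 + (R3‖R_L) = 53.83 kΩ, so V_A = 18.5 × 53.83/65.13 = 15.29 V.
Then V_B = V_A × (R3‖R_L)/(R2 + R3‖R_L) = 15.29 × 17.83/53.83 = 5.06 V.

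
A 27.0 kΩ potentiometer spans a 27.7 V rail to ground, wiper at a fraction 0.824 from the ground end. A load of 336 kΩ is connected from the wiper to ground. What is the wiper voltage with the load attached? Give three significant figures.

V ≈ 22.6 V

The wiper splits the pot into (1−α)R = 4.752 kΩ above and αR = 22.25 kΩ below.
Lower section ‖ load = 20.87 kΩ.
V_wiper = 27.7 × 20.87/(4.752 + 20.87) = 22.6 V.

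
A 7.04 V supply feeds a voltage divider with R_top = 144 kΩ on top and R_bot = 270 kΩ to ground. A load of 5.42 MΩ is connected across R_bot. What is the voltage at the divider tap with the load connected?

The load sits in parallel with R_bot: R_bot‖R_L = (270 × 5420) / (270 + 5420) = 257.2 kΩ.
V_out = 7.04 × 257.2 / (144 + 257.2) = 7.04 × 257.2/401.2 = 4.51 V.
(Unloaded it would have been 4.59 V.)

V_out ≈ 4.51 V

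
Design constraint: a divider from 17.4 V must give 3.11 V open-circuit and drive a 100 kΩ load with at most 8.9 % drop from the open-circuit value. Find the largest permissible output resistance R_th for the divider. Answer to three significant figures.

R_th ≤ 9.77 kΩ

Loading drop = R_th/(R_th + R_L) ≤ 0.0890, so R_th ≤ R_L · ε/(1−ε) = 100 kΩ × 0.0890/0.9110 = 9.77 kΩ.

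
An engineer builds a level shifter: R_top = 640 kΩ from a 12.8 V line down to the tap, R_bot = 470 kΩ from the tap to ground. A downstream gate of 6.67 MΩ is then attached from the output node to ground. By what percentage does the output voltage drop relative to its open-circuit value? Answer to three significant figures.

3.90 %

The divider's output (Thévenin) resistance is R_top‖R_bot = 271.0 kΩ.
Fractional drop under load = R_th/(R_th + R_L) = 271.0 / (271.0 + 6670) = 0.03904.
So the output falls by 3.90 %.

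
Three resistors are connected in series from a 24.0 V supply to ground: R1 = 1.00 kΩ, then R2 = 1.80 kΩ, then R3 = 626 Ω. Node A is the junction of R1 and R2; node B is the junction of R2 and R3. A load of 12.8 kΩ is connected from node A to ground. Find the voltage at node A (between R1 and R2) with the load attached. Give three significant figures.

V ≈ 16.1 V

Below node A the series string R2+R3 = 2426 Ω sits in parallel with the 12800 Ω load: 2039 Ω.
V_A = 24.0 × 2039/(1000 + 2039) = 16.1 V.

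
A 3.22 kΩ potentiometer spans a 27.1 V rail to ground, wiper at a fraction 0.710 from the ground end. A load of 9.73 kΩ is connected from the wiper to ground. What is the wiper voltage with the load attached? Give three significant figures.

V ≈ 18.0 V

The wiper splits the pot into (1−α)R = 933.8 Ω above and αR = 2286 Ω below.
Lower section ‖ load = 1851 Ω.
V_wiper = 27.1 × 1851/(933.8 + 1851) = 18.0 V.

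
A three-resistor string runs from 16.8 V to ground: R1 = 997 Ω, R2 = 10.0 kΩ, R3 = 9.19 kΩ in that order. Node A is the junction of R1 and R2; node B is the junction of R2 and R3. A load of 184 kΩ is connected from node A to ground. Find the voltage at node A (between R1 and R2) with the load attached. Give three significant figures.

Below node A the series string R2+R3 = 19190 Ω sits in parallel with the 184000 Ω load: 17380 Ω.
V_A = 16.8 × 17380/(997 + 17380) = 15.9 V.

V ≈ 15.9 V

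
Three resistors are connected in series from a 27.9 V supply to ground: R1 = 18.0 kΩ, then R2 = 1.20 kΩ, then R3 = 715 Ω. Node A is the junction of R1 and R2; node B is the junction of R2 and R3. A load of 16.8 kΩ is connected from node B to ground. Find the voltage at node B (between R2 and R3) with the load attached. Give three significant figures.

V ≈ 0.962 V

At node B, R3 is in parallel with the load: R3‖R_L = 685.8 Ω.
Below node A the resistance is R2 + (R3‖R_L) = 1886 Ω, so V_A = 27.9 × 1886/19890 = 2.646 V.
Then V_B = V_A × (R3‖R_L)/(R2 + R3‖R_L) = 2.646 × 685.8/1886 = 0.962 V.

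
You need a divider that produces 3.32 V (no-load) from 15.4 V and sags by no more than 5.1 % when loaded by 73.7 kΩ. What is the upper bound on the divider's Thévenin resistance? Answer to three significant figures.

Loading drop = R_th/(R_th + R_L) ≤ 0.0510, so R_th ≤ R_L · ε/(1−ε) = 73.7 kΩ × 0.0510/0.9490 = 3.96 kΩ.
(Any R1, R2 with R2/(R1+R2) = 0.216 and R1‖R2 ≤ 3.96 kΩ will meet the spec.)

R_th ≤ 3.96 kΩ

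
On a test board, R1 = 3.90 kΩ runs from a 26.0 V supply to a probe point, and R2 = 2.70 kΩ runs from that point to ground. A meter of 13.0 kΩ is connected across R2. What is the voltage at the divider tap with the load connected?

The load sits in parallel with R2: R2‖R_L = (2.70 × 13.0) / (2.70 + 13.0) = 2.236 kΩ.
V_out = 26.0 × 2.236 / (3.90 + 2.236) = 26.0 × 2.236/6.136 = 9.47 V.

V_out ≈ 9.47 V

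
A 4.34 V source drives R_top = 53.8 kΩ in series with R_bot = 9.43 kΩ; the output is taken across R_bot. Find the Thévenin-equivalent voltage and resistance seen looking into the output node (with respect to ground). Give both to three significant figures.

V_th = 0.647 V, R_th = 8.02 kΩ

V_th is the open-circuit tap voltage: 4.34 × 9.43/(53.8 + 9.43) = 0.647 V.
With the supply zeroed, R_top and R_bot appear in parallel from the tap: R_th = R_top‖R_bot = (53.8 × 9.43)/63.23 = 8.02 kΩ.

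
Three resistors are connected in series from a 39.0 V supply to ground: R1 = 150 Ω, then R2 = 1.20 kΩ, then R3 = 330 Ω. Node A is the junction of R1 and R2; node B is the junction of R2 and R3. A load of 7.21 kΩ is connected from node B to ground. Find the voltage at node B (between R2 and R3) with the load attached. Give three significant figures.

At node B, R3 is in parallel with the load: R3‖R_L = 315.6 Ω.
Below node A the resistance is R2 + (R3‖R_L) = 1516 Ω, so V_A = 39.0 × 1516/1666 = 35.49 V.
Then V_B = V_A × (R3‖R_L)/(R2 + R3‖R_L) = 35.49 × 315.6/1516 = 7.39 V.

V ≈ 7.39 V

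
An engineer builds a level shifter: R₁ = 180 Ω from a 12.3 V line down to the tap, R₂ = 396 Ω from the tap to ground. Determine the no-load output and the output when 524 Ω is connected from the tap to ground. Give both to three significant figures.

Unloaded: 8.46 V; loaded: 6.84 V

Open-circuit: V = 12.3 × 396/(180 + 396) = 8.46 V.
With the load, R₂ becomes R₂‖R_L = 225.5 Ω, so V = 12.3 × 225.5/405.5 = 6.84 V.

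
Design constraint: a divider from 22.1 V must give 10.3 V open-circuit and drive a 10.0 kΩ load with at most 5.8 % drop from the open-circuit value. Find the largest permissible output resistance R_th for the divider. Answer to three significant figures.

R_th ≤ 616 Ω

Loading drop = R_th/(R_th + R_L) ≤ 0.0580, so R_th ≤ R_L · ε/(1−ε) = 10.0 kΩ × 0.0580/0.9420 = 616 Ω.
(Any R1, R2 with R2/(R1+R2) = 0.466 and R1‖R2 ≤ 616 Ω will meet the spec.)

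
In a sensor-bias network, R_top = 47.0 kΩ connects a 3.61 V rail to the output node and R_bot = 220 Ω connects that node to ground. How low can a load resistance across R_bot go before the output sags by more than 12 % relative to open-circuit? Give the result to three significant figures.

Output resistance R_th = R_top‖R_bot = (47000 × 220)/47220 = 219.0 Ω.
The fractional drop is R_th/(R_th + R_L); requiring this ≤ 0.120 gives R_L ≥ R_th(1/0.120 − 1) = 219.0 × 7.333 = 1.61 kΩ.

R_L(min) ≈ 1.61 kΩ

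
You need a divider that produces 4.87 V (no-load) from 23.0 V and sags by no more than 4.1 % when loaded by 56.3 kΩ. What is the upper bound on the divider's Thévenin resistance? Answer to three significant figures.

R_th ≤ 2.41 kΩ

Loading drop = R_th/(R_th + R_L) ≤ 0.0410, so R_th ≤ R_L · ε/(1−ε) = 56.3 kΩ × 0.0410/0.9590 = 2.41 kΩ.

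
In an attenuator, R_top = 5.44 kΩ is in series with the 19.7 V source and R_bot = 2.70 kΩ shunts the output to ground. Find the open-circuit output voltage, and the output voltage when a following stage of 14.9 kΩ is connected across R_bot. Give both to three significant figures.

Unloaded: 6.53 V; loaded: 5.83 V

Open-circuit: V = 19.7 × 2.70/(5.44 + 2.70) = 6.53 V.
With the load, R_bot becomes R_bot‖R_L = 2.286 kΩ, so V = 19.7 × 2.286/7.726 = 5.83 V.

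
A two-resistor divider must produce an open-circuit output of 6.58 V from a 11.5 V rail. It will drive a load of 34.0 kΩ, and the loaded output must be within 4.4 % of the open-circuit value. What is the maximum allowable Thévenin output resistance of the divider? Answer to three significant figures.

Loading drop = R_th/(R_th + R_L) ≤ 0.0440, so R_th ≤ R_L · ε/(1−ε) = 34.0 kΩ × 0.0440/0.9560 = 1.56 kΩ.
(Any R1, R2 with R2/(R1+R2) = 0.572 and R1‖R2 ≤ 1.56 kΩ will meet the spec.)

R_th ≤ 1.56 kΩ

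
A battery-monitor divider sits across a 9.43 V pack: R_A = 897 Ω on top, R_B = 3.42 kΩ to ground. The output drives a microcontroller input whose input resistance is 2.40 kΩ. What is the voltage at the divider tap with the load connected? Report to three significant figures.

V_out ≈ 5.76 V

The load sits in parallel with R_B: R_B‖R_L = (3420 × 2400) / (3420 + 2400) = 1410 Ω.
V_out = 9.43 × 1410 / (897 + 1410) = 9.43 × 1410/2307 = 5.76 V.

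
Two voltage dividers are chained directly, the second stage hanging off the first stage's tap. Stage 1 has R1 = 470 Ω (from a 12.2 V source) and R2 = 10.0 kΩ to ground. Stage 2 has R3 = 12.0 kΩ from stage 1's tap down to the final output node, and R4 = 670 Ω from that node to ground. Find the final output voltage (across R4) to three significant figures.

Stage 2 presents R3+R4 = 12670 Ω as a load on stage 1's tap.
Stage 1's lower leg becomes R2‖(R3+R4) = 5589 Ω, so V_mid = 12.2 × 5589/6059 = 11.25 V.
Stage 2 is itself unloaded: V_out = V_mid × R4/(R3+R4) = 11.25 × 670/12670 = 0.595 V.

V_out ≈ 0.595 V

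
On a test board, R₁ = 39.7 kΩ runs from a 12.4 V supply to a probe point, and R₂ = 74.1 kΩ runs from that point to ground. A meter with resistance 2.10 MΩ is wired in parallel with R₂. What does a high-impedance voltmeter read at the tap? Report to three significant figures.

The load sits in parallel with R₂: R₂‖R_L = (74.1 × 2100) / (74.1 + 2100) = 71.57 kΩ.
V_out = 12.4 × 71.57 / (39.7 + 71.57) = 12.4 × 71.57/111.3 = 7.98 V.

V_out ≈ 7.98 V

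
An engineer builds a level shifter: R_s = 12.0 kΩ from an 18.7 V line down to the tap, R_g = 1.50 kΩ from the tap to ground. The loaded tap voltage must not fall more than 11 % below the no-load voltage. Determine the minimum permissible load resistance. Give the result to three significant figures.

Output resistance R_th = R_s‖R_g = (12.0 × 1.50)/13.50 = 1.333 kΩ.
The fractional drop is R_th/(R_th + R_L); requiring this ≤ 0.110 gives R_L ≥ R_th(1/0.110 − 1) = 1.333 × 8.091 = 10.8 kΩ.

R_L(min) ≈ 10.8 kΩ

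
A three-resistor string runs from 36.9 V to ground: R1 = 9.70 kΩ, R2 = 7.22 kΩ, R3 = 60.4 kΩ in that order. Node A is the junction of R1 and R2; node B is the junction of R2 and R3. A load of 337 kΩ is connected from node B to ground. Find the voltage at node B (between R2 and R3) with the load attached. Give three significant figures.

V ≈ 27.7 V

At node B, R3 is in parallel with the load: R3‖R_L = 51.22 kΩ.
Below node A the resistance is R2 + (R3‖R_L) = 58.44 kΩ, so V_A = 36.9 × 58.44/68.14 = 31.65 V.
Then V_B = V_A × (R3‖R_L)/(R2 + R3‖R_L) = 31.65 × 51.22/58.44 = 27.7 V.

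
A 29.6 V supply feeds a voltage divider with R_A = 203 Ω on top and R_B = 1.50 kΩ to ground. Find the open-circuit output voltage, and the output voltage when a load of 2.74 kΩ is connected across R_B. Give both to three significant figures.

Open-circuit: V = 29.6 × 1500/(203 + 1500) = 26.1 V.
With the load, R_B becomes R_B‖R_L = 969.3 Ω, so V = 29.6 × 969.3/1172 = 24.5 V.

Unloaded: 26.1 V; loaded: 24.5 V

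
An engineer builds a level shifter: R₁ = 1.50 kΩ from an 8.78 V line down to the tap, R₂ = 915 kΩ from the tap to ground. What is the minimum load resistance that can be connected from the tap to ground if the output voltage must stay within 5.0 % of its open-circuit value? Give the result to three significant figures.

R_L(min) ≈ 28.5 kΩ

Output resistance R_th = R₁‖R₂ = (1.50 × 915)/916.5 = 1.498 kΩ.
The fractional drop is R_th/(R_th + R_L); requiring this ≤ 0.0500 gives R_L ≥ R_th(1/0.0500 − 1) = 1.498 × 19.00 = 28.5 kΩ.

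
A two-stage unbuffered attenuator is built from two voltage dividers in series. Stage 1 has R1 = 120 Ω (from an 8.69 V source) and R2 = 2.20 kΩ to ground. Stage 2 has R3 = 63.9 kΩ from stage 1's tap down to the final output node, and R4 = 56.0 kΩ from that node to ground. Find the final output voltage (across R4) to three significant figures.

V_out ≈ 3.85 V

Stage 2 presents R3+R4 = 119900 Ω as a load on stage 1's tap.
Stage 1's lower leg becomes R2‖(R3+R4) = 2160 Ω, so V_mid = 8.69 × 2160/2280 = 8.233 V.
Stage 2 is itself unloaded: V_out = V_mid × R4/(R3+R4) = 8.233 × 56000/119900 = 3.85 V.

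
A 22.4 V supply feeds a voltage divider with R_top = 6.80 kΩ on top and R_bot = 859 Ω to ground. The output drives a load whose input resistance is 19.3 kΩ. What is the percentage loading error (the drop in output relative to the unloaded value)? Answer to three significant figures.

3.80 %

The divider's output (Thévenin) resistance is R_top‖R_bot = 762.7 Ω.
Fractional drop under load = R_th/(R_th + R_L) = 762.7 / (762.7 + 19300) = 0.03801.
So the output falls by 3.80 %.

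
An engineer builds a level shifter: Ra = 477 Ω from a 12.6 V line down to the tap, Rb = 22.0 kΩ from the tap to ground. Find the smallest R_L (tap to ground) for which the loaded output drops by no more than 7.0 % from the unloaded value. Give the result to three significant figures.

R_L(min) ≈ 6.20 kΩ

Output resistance R_th = Ra‖Rb = (477 × 22000)/22480 = 466.9 Ω.
The fractional drop is R_th/(R_th + R_L); requiring this ≤ 0.0700 gives R_L ≥ R_th(1/0.0700 − 1) = 466.9 × 13.29 = 6.20 kΩ.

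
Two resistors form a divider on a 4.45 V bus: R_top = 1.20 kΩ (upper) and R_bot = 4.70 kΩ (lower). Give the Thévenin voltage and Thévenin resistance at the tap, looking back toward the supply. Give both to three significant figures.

V_th is the open-circuit tap voltage: 4.45 × 4.70/(1.20 + 4.70) = 3.54 V.
With the supply zeroed, R_top and R_bot appear in parallel from the tap: R_th = R_top‖R_bot = (1.20 × 4.70)/5.900 = 956 Ω.

V_th = 3.54 V, R_th = 956 Ω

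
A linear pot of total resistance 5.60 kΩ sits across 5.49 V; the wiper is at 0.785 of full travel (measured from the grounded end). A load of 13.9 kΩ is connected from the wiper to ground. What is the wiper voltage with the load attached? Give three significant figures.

V ≈ 4.04 V

The wiper splits the pot into (1−α)R = 1.204 kΩ above and αR = 4.396 kΩ below.
Lower section ‖ load = 3.340 kΩ.
V_wiper = 5.49 × 3.340/(1.204 + 3.340) = 4.04 V.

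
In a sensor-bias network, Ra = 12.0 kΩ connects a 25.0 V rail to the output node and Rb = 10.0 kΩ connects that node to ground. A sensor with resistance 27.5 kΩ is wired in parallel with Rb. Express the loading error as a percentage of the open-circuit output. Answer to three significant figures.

Unloaded V = 25.0 × 10.0/22.00 = 11.36 V.
Loaded: Rb‖R_L = 7.333 kΩ, giving V = 25.0 × 7.333/19.33 = 9.483 V.
Drop = (11.36 − 9.483) / 11.36 = 16.6 %.

16.6 %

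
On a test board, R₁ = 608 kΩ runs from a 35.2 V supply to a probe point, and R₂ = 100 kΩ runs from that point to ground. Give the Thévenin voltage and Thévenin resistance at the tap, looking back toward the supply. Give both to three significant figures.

V_th is the open-circuit tap voltage: 35.2 × 100/(608 + 100) = 4.97 V.
With the supply zeroed, R₁ and R₂ appear in parallel from the tap: R_th = R₁‖R₂ = (608 × 100)/708.0 = 85.9 kΩ.

V_th = 4.97 V, R_th = 85.9 kΩ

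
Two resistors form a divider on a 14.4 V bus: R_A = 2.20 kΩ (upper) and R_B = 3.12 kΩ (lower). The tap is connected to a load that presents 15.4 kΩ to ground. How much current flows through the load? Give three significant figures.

R_B‖R_L = 2.594 kΩ; V_out = 14.4 × 2.594/4.794 = 7.792 V.
I_L = V_out / R_L = 7.792 / 15.4 kΩ = 0.506 mA.

I_L ≈ 0.506 mA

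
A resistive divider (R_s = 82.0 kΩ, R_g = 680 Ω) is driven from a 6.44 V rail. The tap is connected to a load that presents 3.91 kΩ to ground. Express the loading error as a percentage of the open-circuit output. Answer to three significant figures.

The divider's output (Thévenin) resistance is R_s‖R_g = 674.4 Ω.
Fractional drop under load = R_th/(R_th + R_L) = 674.4 / (674.4 + 3910) = 0.1471.
So the output falls by 14.7 %.

14.7 %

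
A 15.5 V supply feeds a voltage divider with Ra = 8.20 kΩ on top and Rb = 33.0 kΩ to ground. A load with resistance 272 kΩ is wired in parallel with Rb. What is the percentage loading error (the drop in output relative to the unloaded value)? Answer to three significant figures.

The divider's output (Thévenin) resistance is Ra‖Rb = 6.568 kΩ.
Fractional drop under load = R_th/(R_th + R_L) = 6.568 / (6.568 + 272) = 0.02358.
So the output falls by 2.36 %.

2.36 %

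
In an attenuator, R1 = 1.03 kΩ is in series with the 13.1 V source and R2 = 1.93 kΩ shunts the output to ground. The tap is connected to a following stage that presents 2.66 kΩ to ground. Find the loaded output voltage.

The load sits in parallel with R2: R2‖R_L = (1.93 × 2.66) / (1.93 + 2.66) = 1.118 kΩ.
V_out = 13.1 × 1.118 / (1.03 + 1.118) = 13.1 × 1.118/2.148 = 6.82 V.
(Unloaded it would have been 8.54 V.)

V_out ≈ 6.82 V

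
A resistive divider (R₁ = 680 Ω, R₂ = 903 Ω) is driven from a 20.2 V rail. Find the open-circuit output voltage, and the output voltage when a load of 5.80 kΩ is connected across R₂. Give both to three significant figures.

Open-circuit: V = 20.2 × 903/(680 + 903) = 11.5 V.
With the load, R₂ becomes R₂‖R_L = 781.4 Ω, so V = 20.2 × 781.4/1461 = 10.8 V.

Unloaded: 11.5 V; loaded: 10.8 V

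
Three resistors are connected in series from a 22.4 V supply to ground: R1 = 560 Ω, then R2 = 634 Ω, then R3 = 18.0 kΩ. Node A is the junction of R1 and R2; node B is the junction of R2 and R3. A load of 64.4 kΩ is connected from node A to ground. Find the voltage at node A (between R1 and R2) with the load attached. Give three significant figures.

Below node A the series string R2+R3 = 18630 Ω sits in parallel with the 64400 Ω load: 14450 Ω.
V_A = 22.4 × 14450/(560 + 14450) = 21.6 V.

V ≈ 21.6 V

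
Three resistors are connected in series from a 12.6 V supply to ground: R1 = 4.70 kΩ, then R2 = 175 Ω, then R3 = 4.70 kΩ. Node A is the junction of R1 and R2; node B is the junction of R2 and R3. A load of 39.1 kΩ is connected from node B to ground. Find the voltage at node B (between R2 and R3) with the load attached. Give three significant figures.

At node B, R3 is in parallel with the load: R3‖R_L = 4196 Ω.
Below node A the resistance is R2 + (R3‖R_L) = 4371 Ω, so V_A = 12.6 × 4371/9071 = 6.071 V.
Then V_B = V_A × (R3‖R_L)/(R2 + R3‖R_L) = 6.071 × 4196/4371 = 5.83 V.

V ≈ 5.83 V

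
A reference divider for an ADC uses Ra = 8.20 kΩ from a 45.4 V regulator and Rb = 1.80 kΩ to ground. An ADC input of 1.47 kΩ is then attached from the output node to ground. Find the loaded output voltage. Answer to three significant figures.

V_out ≈ 4.08 V

The load sits in parallel with Rb: Rb‖R_L = (1.80 × 1.47) / (1.80 + 1.47) = 0.8092 kΩ.
V_out = 45.4 × 0.8092 / (8.20 + 0.8092) = 45.4 × 0.8092/9.009 = 4.08 V.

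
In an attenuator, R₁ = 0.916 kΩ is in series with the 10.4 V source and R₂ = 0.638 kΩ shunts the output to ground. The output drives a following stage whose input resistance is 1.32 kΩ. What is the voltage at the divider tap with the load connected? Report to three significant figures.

The load sits in parallel with R₂: R₂‖R_L = (638 × 1320) / (638 + 1320) = 430.1 Ω.
V_out = 10.4 × 430.1 / (916 + 430.1) = 10.4 × 430.1/1346 = 3.32 V.
(Unloaded it would have been 4.27 V.)

V_out ≈ 3.32 V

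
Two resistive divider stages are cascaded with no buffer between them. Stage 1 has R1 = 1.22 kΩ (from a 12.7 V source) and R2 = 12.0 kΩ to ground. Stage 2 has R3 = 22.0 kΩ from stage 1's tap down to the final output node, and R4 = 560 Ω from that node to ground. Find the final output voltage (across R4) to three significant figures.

V_out ≈ 0.273 V

Stage 2 presents R3+R4 = 22560 Ω as a load on stage 1's tap.
Stage 1's lower leg becomes R2‖(R3+R4) = 7833 Ω, so V_mid = 12.7 × 7833/9053 = 10.99 V.
Stage 2 is itself unloaded: V_out = V_mid × R4/(R3+R4) = 10.99 × 560/22560 = 0.273 V.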